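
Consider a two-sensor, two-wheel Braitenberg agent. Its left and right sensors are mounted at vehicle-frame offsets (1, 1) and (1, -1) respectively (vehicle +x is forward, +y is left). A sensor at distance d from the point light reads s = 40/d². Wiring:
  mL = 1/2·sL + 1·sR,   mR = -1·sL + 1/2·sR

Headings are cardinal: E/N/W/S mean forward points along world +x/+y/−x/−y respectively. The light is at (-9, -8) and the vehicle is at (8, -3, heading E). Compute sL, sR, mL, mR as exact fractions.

1/9 2/17 53/306 -8/153

left sensor world pos  = (9, -2); dL² = 360
right sensor world pos = (9, -4); dR² = 340
sL = 40/360 = 1/9
sR = 40/340 = 2/17
mL = 1/2·sL + 1·sR = 53/306
mR = -1·sL + 1/2·sR = -8/153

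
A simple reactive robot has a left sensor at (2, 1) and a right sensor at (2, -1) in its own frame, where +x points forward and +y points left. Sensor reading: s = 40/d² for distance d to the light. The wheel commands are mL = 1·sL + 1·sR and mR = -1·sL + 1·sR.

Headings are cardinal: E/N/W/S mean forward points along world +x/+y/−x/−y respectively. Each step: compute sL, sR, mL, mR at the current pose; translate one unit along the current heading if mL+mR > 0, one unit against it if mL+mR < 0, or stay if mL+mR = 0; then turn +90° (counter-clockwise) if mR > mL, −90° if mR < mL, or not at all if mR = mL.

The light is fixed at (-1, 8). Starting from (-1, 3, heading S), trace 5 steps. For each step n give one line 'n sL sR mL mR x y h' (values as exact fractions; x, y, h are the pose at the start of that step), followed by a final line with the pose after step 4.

n=0: pose=(-1,3,S); sL=4/5, sR=4/5; mL=8/5, mR=0; mL+mR=8/5 → advance +1; mR−mL=-8/5 → turn -1·90°
n=1: pose=(-1,2,W); sL=40/53, sR=40/29; mL=3280/1537, mR=960/1537; mL+mR=80/29 → advance +1; mR−mL=-80/53 → turn -1·90°
n=2: pose=(-2,2,N); sL=2, sR=5/2; mL=9/2, mR=1/2; mL+mR=5 → advance +1; mR−mL=-4 → turn -1·90°
n=3: pose=(-2,3,E); sL=40/17, sR=40/37; mL=2160/629, mR=-800/629; mL+mR=80/37 → advance +1; mR−mL=-80/17 → turn -1·90°
n=4: pose=(-1,3,S); sL=4/5, sR=4/5; mL=8/5, mR=0; mL+mR=8/5 → advance +1; mR−mL=-8/5 → turn -1·90°

0 4/5 4/5 8/5 0 -1 3 S
1 40/53 40/29 3280/1537 960/1537 -1 2 W
2 2 5/2 9/2 1/2 -2 2 N
3 40/17 40/37 2160/629 -800/629 -2 3 E
4 4/5 4/5 8/5 0 -1 3 S
final -1 2 W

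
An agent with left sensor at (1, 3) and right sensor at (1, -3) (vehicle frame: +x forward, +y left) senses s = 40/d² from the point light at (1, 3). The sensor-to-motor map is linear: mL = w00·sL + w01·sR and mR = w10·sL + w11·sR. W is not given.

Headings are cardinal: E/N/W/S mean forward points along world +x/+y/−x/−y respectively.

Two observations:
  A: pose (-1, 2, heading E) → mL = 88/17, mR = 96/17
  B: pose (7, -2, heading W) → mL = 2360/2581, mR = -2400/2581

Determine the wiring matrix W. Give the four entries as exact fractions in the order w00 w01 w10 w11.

obs A: pose=(-1,2,E) → sL=8, sR=40/17, mL=88/17, mR=96/17
obs B: pose=(7,-2,W) → sL=40/89, sR=40/29, mL=2360/2581, mR=-2400/2581
sensor matrix S = [[8, 40/17], [40/89, 40/29]]; det S = 437760/43877
solve [mL_A; mL_B] = S·[w00; w01] and [mR_A; mR_B] = S·[w10; w11]:
  w00 = 1/2, w01 = 1/2, w10 = 1, w11 = -1

1/2 1/2 1 -1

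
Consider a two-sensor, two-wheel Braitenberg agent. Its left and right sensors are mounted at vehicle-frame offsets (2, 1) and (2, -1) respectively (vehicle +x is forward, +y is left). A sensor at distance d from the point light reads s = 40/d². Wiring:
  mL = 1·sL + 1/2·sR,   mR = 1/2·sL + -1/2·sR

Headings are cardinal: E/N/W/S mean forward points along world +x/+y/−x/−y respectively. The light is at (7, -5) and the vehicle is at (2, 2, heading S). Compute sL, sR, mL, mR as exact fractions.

40/41 40/61 3260/2501 400/2501

left sensor world pos  = (3, 0); dL² = 41
right sensor world pos = (1, 0); dR² = 61
sL = 40/41 = 40/41
sR = 40/61 = 40/61
mL = 1·sL + 1/2·sR = 3260/2501
mR = 1/2·sL + -1/2·sR = 400/2501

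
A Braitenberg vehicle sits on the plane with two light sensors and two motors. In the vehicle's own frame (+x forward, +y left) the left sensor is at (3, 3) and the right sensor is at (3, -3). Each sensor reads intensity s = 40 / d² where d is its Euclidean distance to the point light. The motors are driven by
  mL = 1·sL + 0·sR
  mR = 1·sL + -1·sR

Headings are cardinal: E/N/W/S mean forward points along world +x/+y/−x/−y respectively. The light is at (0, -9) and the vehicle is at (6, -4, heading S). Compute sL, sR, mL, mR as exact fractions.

8/17 40/13 8/17 -576/221

left sensor world pos  = (9, -7); dL² = 85
right sensor world pos = (3, -7); dR² = 13
sL = 40/85 = 8/17
sR = 40/13 = 40/13
mL = 1·sL + 0·sR = 8/17
mR = 1·sL + -1·sR = -576/221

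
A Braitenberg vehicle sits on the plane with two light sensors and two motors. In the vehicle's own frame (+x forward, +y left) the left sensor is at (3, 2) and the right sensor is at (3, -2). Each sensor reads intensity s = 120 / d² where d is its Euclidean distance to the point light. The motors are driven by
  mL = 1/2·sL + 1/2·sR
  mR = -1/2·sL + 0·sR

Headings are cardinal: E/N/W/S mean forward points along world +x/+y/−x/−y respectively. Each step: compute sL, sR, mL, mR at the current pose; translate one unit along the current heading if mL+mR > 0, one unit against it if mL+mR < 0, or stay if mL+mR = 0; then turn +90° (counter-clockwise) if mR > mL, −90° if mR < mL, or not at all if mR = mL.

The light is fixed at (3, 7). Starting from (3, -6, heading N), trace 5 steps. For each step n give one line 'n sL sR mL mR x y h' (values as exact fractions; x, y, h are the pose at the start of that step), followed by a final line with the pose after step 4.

0 15/13 15/13 15/13 -15/26 3 -6 N
1 120/109 24/41 3768/4469 -60/109 3 -5 E
2 20/39 60/113 2300/4407 -10/39 4 -5 S
3 120/229 24/25 4248/5725 -60/229 4 -6 W
4 15/13 15/13 15/13 -15/26 3 -6 N
final 3 -5 E

n=0: pose=(3,-6,N); sL=15/13, sR=15/13; mL=15/13, mR=-15/26; mL+mR=15/26 → advance +1; mR−mL=-45/26 → turn -1·90°
n=1: pose=(3,-5,E); sL=120/109, sR=24/41; mL=3768/4469, mR=-60/109; mL+mR=12/41 → advance +1; mR−mL=-6228/4469 → turn -1·90°
n=2: pose=(4,-5,S); sL=20/39, sR=60/113; mL=2300/4407, mR=-10/39; mL+mR=30/113 → advance +1; mR−mL=-3430/4407 → turn -1·90°
n=3: pose=(4,-6,W); sL=120/229, sR=24/25; mL=4248/5725, mR=-60/229; mL+mR=12/25 → advance +1; mR−mL=-5748/5725 → turn -1·90°
n=4: pose=(3,-6,N); sL=15/13, sR=15/13; mL=15/13, mR=-15/26; mL+mR=15/26 → advance +1; mR−mL=-45/26 → turn -1·90°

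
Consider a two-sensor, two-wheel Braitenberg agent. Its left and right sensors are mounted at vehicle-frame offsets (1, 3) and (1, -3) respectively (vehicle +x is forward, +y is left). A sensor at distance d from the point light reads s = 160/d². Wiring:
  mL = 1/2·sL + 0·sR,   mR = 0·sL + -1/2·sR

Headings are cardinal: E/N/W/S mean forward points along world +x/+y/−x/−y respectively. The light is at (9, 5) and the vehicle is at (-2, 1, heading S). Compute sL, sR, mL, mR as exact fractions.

left sensor world pos  = (1, 0); dL² = 89
right sensor world pos = (-5, 0); dR² = 221
sL = 160/89 = 160/89
sR = 160/221 = 160/221
mL = 1/2·sL + 0·sR = 80/89
mR = 0·sL + -1/2·sR = -80/221

160/89 160/221 80/89 -80/221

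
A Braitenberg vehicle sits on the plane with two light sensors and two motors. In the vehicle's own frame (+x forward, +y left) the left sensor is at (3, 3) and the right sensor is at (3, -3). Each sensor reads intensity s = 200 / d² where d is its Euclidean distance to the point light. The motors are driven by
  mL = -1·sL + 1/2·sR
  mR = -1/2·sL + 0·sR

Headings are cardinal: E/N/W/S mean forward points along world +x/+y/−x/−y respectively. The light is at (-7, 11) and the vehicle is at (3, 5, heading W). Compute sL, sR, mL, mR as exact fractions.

left sensor world pos  = (0, 2); dL² = 130
right sensor world pos = (0, 8); dR² = 58
sL = 200/130 = 20/13
sR = 200/58 = 100/29
mL = -1·sL + 1/2·sR = 70/377
mR = -1/2·sL + 0·sR = -10/13

20/13 100/29 70/377 -10/13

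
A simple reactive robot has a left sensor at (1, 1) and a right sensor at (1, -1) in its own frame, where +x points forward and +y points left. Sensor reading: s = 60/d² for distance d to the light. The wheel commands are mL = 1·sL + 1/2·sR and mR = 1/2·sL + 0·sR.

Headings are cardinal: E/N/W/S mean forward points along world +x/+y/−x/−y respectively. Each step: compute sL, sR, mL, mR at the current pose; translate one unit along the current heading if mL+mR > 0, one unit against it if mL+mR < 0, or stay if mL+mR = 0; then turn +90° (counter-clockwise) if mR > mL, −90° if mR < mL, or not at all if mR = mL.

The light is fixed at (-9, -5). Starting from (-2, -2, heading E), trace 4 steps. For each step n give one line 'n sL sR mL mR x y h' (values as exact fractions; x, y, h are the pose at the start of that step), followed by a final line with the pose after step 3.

n=0: pose=(-2,-2,E); sL=3/4, sR=15/17; mL=81/68, mR=3/8; mL+mR=213/136 → advance +1; mR−mL=-111/136 → turn -1·90°
n=1: pose=(-1,-2,S); sL=12/17, sR=60/53; mL=1146/901, mR=6/17; mL+mR=1464/901 → advance +1; mR−mL=-828/901 → turn -1·90°
n=2: pose=(-1,-3,W); sL=6/5, sR=30/29; mL=249/145, mR=3/5; mL+mR=336/145 → advance +1; mR−mL=-162/145 → turn -1·90°
n=3: pose=(-2,-3,N); sL=4/3, sR=60/73; mL=382/219, mR=2/3; mL+mR=176/73 → advance +1; mR−mL=-236/219 → turn -1·90°

0 3/4 15/17 81/68 3/8 -2 -2 E
1 12/17 60/53 1146/901 6/17 -1 -2 S
2 6/5 30/29 249/145 3/5 -1 -3 W
3 4/3 60/73 382/219 2/3 -2 -3 N
final -2 -2 E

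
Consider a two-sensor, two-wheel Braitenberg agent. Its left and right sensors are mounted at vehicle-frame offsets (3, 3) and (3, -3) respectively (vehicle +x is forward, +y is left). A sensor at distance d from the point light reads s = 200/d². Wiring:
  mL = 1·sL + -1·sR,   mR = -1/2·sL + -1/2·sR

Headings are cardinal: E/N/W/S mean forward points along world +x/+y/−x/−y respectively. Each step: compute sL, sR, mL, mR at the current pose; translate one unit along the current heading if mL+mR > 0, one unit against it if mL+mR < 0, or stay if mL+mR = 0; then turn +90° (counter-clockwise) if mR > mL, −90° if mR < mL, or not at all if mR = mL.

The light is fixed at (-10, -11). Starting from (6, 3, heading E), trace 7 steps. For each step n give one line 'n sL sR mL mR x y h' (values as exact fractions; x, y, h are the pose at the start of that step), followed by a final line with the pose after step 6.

0 4/13 100/241 -336/3133 -1132/3133 6 3 E
1 40/89 40/53 -1440/4717 -2840/4717 5 3 S
2 25/36 50/117 125/468 -175/312 5 4 W
3 200/493 40/137 7680/67541 -23560/67541 6 4 N
4 4/13 100/241 -336/3133 -1132/3133 6 3 E
5 40/89 40/53 -1440/4717 -2840/4717 5 3 S
6 25/36 50/117 125/468 -175/312 5 4 W
final 6 4 N

n=0: pose=(6,3,E); sL=4/13, sR=100/241; mL=-336/3133, mR=-1132/3133; mL+mR=-1468/3133 → advance -1; mR−mL=-796/3133 → turn -1·90°
n=1: pose=(5,3,S); sL=40/89, sR=40/53; mL=-1440/4717, mR=-2840/4717; mL+mR=-4280/4717 → advance -1; mR−mL=-1400/4717 → turn -1·90°
n=2: pose=(5,4,W); sL=25/36, sR=50/117; mL=125/468, mR=-175/312; mL+mR=-275/936 → advance -1; mR−mL=-775/936 → turn -1·90°
n=3: pose=(6,4,N); sL=200/493, sR=40/137; mL=7680/67541, mR=-23560/67541; mL+mR=-15880/67541 → advance -1; mR−mL=-31240/67541 → turn -1·90°
n=4: pose=(6,3,E); sL=4/13, sR=100/241; mL=-336/3133, mR=-1132/3133; mL+mR=-1468/3133 → advance -1; mR−mL=-796/3133 → turn -1·90°
n=5: pose=(5,3,S); sL=40/89, sR=40/53; mL=-1440/4717, mR=-2840/4717; mL+mR=-4280/4717 → advance -1; mR−mL=-1400/4717 → turn -1·90°
n=6: pose=(5,4,W); sL=25/36, sR=50/117; mL=125/468, mR=-175/312; mL+mR=-275/936 → advance -1; mR−mL=-775/936 → turn -1·90°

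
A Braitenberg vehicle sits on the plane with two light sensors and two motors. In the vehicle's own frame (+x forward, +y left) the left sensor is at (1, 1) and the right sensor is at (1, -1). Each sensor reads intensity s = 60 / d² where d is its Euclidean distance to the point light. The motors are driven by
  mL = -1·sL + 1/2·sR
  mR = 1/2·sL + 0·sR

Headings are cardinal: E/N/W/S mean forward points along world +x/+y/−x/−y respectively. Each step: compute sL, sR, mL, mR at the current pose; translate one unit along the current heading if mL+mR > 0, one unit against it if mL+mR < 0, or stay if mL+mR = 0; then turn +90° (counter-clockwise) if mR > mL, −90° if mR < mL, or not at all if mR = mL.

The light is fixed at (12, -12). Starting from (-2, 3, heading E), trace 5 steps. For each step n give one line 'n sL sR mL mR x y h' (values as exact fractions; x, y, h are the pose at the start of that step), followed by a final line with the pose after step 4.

n=0: pose=(-2,3,E); sL=12/85, sR=12/73; mL=-366/6205, mR=6/85; mL+mR=72/6205 → advance +1; mR−mL=804/6205 → turn +1·90°
n=1: pose=(-1,3,N); sL=15/113, sR=3/20; mL=-261/4520, mR=15/226; mL+mR=39/4520 → advance +1; mR−mL=561/4520 → turn +1·90°
n=2: pose=(-1,4,W); sL=60/421, sR=12/97; mL=-3294/40837, mR=30/421; mL+mR=-384/40837 → advance -1; mR−mL=6204/40837 → turn +1·90°
n=3: pose=(0,4,S); sL=30/173, sR=30/197; mL=-3315/34081, mR=15/173; mL+mR=-360/34081 → advance -1; mR−mL=6270/34081 → turn +1·90°
n=4: pose=(0,5,E); sL=12/89, sR=60/377; mL=-1854/33553, mR=6/89; mL+mR=408/33553 → advance +1; mR−mL=4116/33553 → turn +1·90°

0 12/85 12/73 -366/6205 6/85 -2 3 E
1 15/113 3/20 -261/4520 15/226 -1 3 N
2 60/421 12/97 -3294/40837 30/421 -1 4 W
3 30/173 30/197 -3315/34081 15/173 0 4 S
4 12/89 60/377 -1854/33553 6/89 0 5 E
final 1 5 N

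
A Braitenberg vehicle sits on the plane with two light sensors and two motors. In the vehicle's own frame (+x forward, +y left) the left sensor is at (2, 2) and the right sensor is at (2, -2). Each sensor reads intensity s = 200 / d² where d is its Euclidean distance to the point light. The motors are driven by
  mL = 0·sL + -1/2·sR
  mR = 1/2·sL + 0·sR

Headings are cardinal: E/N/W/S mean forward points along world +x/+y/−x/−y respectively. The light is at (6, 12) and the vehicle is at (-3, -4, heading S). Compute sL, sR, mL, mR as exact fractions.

200/373 40/89 -20/89 100/373

left sensor world pos  = (-1, -6); dL² = 373
right sensor world pos = (-5, -6); dR² = 445
sL = 200/373 = 200/373
sR = 200/445 = 40/89
mL = 0·sL + -1/2·sR = -20/89
mR = 1/2·sL + 0·sR = 100/373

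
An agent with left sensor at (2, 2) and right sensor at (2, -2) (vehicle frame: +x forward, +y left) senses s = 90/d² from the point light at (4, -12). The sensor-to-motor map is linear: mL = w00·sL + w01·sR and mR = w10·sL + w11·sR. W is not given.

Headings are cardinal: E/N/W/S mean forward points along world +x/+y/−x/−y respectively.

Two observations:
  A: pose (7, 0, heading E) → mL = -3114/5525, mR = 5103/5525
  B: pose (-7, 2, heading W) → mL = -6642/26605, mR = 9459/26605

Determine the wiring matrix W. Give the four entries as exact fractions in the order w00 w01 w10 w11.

obs A: pose=(7,0,E) → sL=90/221, sR=18/25, mL=-3114/5525, mR=5103/5525
obs B: pose=(-7,2,W) → sL=90/313, sR=18/85, mL=-6642/26605, mR=9459/26605
sensor matrix S = [[90/221, 18/25], [90/313, 18/85]]; det S = -710208/5879705
solve [mL_A; mL_B] = S·[w00; w01] and [mR_A; mR_B] = S·[w10; w11]:
  w00 = -1/2, w01 = -1/2, w10 = 1/2, w11 = 1

-1/2 -1/2 1/2 1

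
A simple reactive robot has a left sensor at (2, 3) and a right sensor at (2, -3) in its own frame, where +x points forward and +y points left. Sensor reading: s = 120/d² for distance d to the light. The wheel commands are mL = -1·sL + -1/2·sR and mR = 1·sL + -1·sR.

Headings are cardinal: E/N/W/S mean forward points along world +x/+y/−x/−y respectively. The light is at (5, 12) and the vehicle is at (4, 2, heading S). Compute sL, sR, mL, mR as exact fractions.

left sensor world pos  = (7, 0); dL² = 148
right sensor world pos = (1, 0); dR² = 160
sL = 120/148 = 30/37
sR = 120/160 = 3/4
mL = -1·sL + -1/2·sR = -351/296
mR = 1·sL + -1·sR = 9/148

30/37 3/4 -351/296 9/148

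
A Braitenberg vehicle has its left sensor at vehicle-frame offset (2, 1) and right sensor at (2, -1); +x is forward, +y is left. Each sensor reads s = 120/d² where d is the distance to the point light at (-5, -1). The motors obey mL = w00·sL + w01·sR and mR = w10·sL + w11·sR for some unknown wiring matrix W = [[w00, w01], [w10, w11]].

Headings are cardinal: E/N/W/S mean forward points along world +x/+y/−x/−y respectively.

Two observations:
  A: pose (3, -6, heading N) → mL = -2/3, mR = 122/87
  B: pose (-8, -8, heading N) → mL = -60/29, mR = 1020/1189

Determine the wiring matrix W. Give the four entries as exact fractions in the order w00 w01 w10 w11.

0 -1/2 1 -1/2

obs A: pose=(3,-6,N) → sL=60/29, sR=4/3, mL=-2/3, mR=122/87
obs B: pose=(-8,-8,N) → sL=120/41, sR=120/29, mL=-60/29, mR=1020/1189
sensor matrix S = [[60/29, 4/3], [120/41, 120/29]]; det S = 160640/34481
solve [mL_A; mL_B] = S·[w00; w01] and [mR_A; mR_B] = S·[w10; w11]:
  w00 = 0, w01 = -1/2, w10 = 1, w11 = -1/2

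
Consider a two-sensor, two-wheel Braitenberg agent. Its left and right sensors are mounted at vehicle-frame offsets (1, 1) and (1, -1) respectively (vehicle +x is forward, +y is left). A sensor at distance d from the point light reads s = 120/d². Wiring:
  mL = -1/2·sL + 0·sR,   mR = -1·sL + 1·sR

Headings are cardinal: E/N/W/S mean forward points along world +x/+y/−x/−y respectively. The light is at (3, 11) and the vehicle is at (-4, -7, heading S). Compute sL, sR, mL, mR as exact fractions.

120/397 24/85 -60/397 -672/33745

left sensor world pos  = (-3, -8); dL² = 397
right sensor world pos = (-5, -8); dR² = 425
sL = 120/397 = 120/397
sR = 120/425 = 24/85
mL = -1/2·sL + 0·sR = -60/397
mR = -1·sL + 1·sR = -672/33745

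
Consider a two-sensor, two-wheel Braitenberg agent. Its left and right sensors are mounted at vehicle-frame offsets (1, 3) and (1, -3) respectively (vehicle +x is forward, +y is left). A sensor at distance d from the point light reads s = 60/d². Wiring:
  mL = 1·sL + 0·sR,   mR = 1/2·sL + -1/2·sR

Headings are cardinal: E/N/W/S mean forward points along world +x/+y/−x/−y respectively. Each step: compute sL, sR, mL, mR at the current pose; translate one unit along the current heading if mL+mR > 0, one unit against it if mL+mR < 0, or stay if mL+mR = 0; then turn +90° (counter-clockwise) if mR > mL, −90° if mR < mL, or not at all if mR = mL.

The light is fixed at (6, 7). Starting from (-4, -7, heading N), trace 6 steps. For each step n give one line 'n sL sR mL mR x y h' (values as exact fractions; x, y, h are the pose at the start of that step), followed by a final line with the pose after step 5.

n=0: pose=(-4,-7,N); sL=30/169, sR=30/109; mL=30/169, mR=-900/18421; mL+mR=2370/18421 → advance +1; mR−mL=-4170/18421 → turn -1·90°
n=1: pose=(-4,-6,E); sL=60/181, sR=60/337; mL=60/181, mR=4680/60997; mL+mR=24900/60997 → advance +1; mR−mL=-15540/60997 → turn -1·90°
n=2: pose=(-3,-6,S); sL=15/58, sR=3/17; mL=15/58, mR=81/1972; mL+mR=591/1972 → advance +1; mR−mL=-429/1972 → turn -1·90°
n=3: pose=(-3,-7,W); sL=60/389, sR=60/221; mL=60/389, mR=-5040/85969; mL+mR=8220/85969 → advance +1; mR−mL=-18300/85969 → turn -1·90°
n=4: pose=(-4,-7,N); sL=30/169, sR=30/109; mL=30/169, mR=-900/18421; mL+mR=2370/18421 → advance +1; mR−mL=-4170/18421 → turn -1·90°
n=5: pose=(-4,-6,E); sL=60/181, sR=60/337; mL=60/181, mR=4680/60997; mL+mR=24900/60997 → advance +1; mR−mL=-15540/60997 → turn -1·90°

0 30/169 30/109 30/169 -900/18421 -4 -7 N
1 60/181 60/337 60/181 4680/60997 -4 -6 E
2 15/58 3/17 15/58 81/1972 -3 -6 S
3 60/389 60/221 60/389 -5040/85969 -3 -7 W
4 30/169 30/109 30/169 -900/18421 -4 -7 N
5 60/181 60/337 60/181 4680/60997 -4 -6 E
final -3 -6 S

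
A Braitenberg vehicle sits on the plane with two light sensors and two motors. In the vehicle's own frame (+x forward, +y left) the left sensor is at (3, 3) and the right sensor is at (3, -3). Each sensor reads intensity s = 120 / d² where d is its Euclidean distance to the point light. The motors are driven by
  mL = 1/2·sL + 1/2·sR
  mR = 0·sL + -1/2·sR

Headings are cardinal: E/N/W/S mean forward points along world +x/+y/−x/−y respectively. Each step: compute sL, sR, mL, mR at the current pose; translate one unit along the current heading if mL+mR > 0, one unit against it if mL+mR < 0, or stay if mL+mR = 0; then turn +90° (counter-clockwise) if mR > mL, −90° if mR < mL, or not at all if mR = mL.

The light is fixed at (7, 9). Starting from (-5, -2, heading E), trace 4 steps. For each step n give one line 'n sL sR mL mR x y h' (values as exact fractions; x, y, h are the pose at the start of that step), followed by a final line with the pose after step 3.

n=0: pose=(-5,-2,E); sL=24/29, sR=120/277; mL=5064/8033, mR=-60/277; mL+mR=12/29 → advance +1; mR−mL=-6804/8033 → turn -1·90°
n=1: pose=(-4,-2,S); sL=6/13, sR=15/49; mL=489/1274, mR=-15/98; mL+mR=3/13 → advance +1; mR−mL=-342/637 → turn -1·90°
n=2: pose=(-4,-3,W); sL=120/421, sR=120/277; mL=41880/116617, mR=-60/277; mL+mR=60/421 → advance +1; mR−mL=-67140/116617 → turn -1·90°
n=3: pose=(-5,-3,N); sL=20/51, sR=20/27; mL=260/459, mR=-10/27; mL+mR=10/51 → advance +1; mR−mL=-430/459 → turn -1·90°

0 24/29 120/277 5064/8033 -60/277 -5 -2 E
1 6/13 15/49 489/1274 -15/98 -4 -2 S
2 120/421 120/277 41880/116617 -60/277 -4 -3 W
3 20/51 20/27 260/459 -10/27 -5 -3 N
final -5 -2 E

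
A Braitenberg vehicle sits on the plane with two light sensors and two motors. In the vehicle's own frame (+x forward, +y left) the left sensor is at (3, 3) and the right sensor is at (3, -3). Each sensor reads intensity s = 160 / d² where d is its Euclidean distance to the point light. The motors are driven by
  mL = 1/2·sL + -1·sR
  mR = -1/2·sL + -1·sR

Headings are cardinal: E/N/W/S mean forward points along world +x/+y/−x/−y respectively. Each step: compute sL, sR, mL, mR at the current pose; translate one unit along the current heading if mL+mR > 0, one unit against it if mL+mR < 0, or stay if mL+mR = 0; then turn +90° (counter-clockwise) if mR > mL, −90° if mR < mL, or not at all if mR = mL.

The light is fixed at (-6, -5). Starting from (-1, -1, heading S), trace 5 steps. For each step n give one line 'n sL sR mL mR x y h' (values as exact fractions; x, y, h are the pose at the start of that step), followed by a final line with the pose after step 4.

n=0: pose=(-1,-1,S); sL=32/13, sR=32; mL=-400/13, mR=-432/13; mL+mR=-64 → advance -1; mR−mL=-32/13 → turn -1·90°
n=1: pose=(-1,0,W); sL=20, sR=40/17; mL=130/17, mR=-210/17; mL+mR=-80/17 → advance -1; mR−mL=-20 → turn -1·90°
n=2: pose=(0,0,N); sL=160/73, sR=32/29; mL=-16/2117, mR=-4656/2117; mL+mR=-64/29 → advance -1; mR−mL=-160/73 → turn -1·90°
n=3: pose=(0,-1,E); sL=16/13, sR=80/41; mL=-712/533, mR=-1368/533; mL+mR=-160/41 → advance -1; mR−mL=-16/13 → turn -1·90°
n=4: pose=(-1,-1,S); sL=32/13, sR=32; mL=-400/13, mR=-432/13; mL+mR=-64 → advance -1; mR−mL=-32/13 → turn -1·90°

0 32/13 32 -400/13 -432/13 -1 -1 S
1 20 40/17 130/17 -210/17 -1 0 W
2 160/73 32/29 -16/2117 -4656/2117 0 0 N
3 16/13 80/41 -712/533 -1368/533 0 -1 E
4 32/13 32 -400/13 -432/13 -1 -1 S
final -1 0 W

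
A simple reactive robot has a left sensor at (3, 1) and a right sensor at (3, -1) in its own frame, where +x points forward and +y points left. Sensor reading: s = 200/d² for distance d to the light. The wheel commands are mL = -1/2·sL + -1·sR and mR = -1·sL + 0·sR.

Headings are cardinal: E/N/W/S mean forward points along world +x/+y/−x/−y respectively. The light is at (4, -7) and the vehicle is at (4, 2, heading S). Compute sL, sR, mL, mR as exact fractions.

200/37 200/37 -300/37 -200/37

left sensor world pos  = (5, -1); dL² = 37
right sensor world pos = (3, -1); dR² = 37
sL = 200/37 = 200/37
sR = 200/37 = 200/37
mL = -1/2·sL + -1·sR = -300/37
mR = -1·sL + 0·sR = -200/37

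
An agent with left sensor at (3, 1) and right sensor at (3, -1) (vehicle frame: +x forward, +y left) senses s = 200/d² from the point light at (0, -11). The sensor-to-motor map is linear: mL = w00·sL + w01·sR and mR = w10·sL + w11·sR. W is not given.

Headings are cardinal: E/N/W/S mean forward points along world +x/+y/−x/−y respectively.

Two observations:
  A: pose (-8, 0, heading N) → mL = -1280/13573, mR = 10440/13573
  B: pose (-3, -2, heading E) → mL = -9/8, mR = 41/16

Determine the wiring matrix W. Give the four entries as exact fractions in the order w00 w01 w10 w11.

obs A: pose=(-8,0,N) → sL=200/277, sR=40/49, mL=-1280/13573, mR=10440/13573
obs B: pose=(-3,-2,E) → sL=2, sR=25/8, mL=-9/8, mR=41/16
sensor matrix S = [[200/277, 40/49], [2, 25/8]]; det S = 8465/13573
solve [mL_A; mL_B] = S·[w00; w01] and [mR_A; mR_B] = S·[w10; w11]:
  w00 = 1, w01 = -1, w10 = 1/2, w11 = 1/2

1 -1 1/2 1/2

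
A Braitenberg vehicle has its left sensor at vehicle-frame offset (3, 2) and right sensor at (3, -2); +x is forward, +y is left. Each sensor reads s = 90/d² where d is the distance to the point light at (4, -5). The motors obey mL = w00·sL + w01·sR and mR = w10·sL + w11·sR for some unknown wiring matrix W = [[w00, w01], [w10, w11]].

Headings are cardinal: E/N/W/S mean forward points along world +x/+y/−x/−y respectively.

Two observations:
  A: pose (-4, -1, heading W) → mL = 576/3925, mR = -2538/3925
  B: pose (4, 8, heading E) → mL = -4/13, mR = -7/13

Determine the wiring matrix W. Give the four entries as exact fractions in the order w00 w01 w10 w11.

1 -1 -1/2 -1/2

obs A: pose=(-4,-1,W) → sL=18/25, sR=90/157, mL=576/3925, mR=-2538/3925
obs B: pose=(4,8,E) → sL=5/13, sR=9/13, mL=-4/13, mR=-7/13
sensor matrix S = [[18/25, 90/157], [5/13, 9/13]]; det S = 14184/51025
solve [mL_A; mL_B] = S·[w00; w01] and [mR_A; mR_B] = S·[w10; w11]:
  w00 = 1, w01 = -1, w10 = -1/2, w11 = -1/2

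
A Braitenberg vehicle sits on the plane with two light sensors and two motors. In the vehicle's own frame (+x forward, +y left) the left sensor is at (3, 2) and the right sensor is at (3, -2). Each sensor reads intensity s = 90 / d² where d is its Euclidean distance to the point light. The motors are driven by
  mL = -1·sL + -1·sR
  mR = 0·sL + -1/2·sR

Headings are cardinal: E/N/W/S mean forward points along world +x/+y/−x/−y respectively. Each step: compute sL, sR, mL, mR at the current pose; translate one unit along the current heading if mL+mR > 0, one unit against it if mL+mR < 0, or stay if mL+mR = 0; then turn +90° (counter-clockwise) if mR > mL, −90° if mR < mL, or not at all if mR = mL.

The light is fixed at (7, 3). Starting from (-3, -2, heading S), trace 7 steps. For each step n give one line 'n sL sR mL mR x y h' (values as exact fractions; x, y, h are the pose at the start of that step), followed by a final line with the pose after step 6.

0 45/64 45/104 -945/832 -45/208 -3 -2 S
1 90/53 18/17 -2484/901 -9/17 -3 -1 E
2 9/17 45/41 -1134/697 -45/82 -4 -1 N
3 18/49 18/41 -1620/2009 -9/41 -4 -2 W
4 45/64 45/104 -945/832 -45/208 -3 -2 S
5 90/53 18/17 -2484/901 -9/17 -3 -1 E
6 9/17 45/41 -1134/697 -45/82 -4 -1 N
final -4 -2 W

n=0: pose=(-3,-2,S); sL=45/64, sR=45/104; mL=-945/832, mR=-45/208; mL+mR=-1125/832 → advance -1; mR−mL=765/832 → turn +1·90°
n=1: pose=(-3,-1,E); sL=90/53, sR=18/17; mL=-2484/901, mR=-9/17; mL+mR=-2961/901 → advance -1; mR−mL=2007/901 → turn +1·90°
n=2: pose=(-4,-1,N); sL=9/17, sR=45/41; mL=-1134/697, mR=-45/82; mL+mR=-3033/1394 → advance -1; mR−mL=1503/1394 → turn +1·90°
n=3: pose=(-4,-2,W); sL=18/49, sR=18/41; mL=-1620/2009, mR=-9/41; mL+mR=-2061/2009 → advance -1; mR−mL=1179/2009 → turn +1·90°
n=4: pose=(-3,-2,S); sL=45/64, sR=45/104; mL=-945/832, mR=-45/208; mL+mR=-1125/832 → advance -1; mR−mL=765/832 → turn +1·90°
n=5: pose=(-3,-1,E); sL=90/53, sR=18/17; mL=-2484/901, mR=-9/17; mL+mR=-2961/901 → advance -1; mR−mL=2007/901 → turn +1·90°
n=6: pose=(-4,-1,N); sL=9/17, sR=45/41; mL=-1134/697, mR=-45/82; mL+mR=-3033/1394 → advance -1; mR−mL=1503/1394 → turn +1·90°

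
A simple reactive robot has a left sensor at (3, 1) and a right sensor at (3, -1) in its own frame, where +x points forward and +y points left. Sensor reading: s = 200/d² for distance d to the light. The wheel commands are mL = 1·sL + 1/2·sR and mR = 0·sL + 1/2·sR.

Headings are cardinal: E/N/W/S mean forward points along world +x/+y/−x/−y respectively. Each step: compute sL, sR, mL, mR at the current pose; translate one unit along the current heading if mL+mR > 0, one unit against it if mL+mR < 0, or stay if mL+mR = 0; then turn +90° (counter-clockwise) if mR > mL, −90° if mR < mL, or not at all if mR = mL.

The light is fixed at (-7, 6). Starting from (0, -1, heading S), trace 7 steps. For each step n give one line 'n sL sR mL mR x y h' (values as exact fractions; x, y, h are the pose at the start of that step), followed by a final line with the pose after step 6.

n=0: pose=(0,-1,S); sL=50/41, sR=25/17; mL=2725/1394, mR=25/34; mL+mR=1875/697 → advance +1; mR−mL=-50/41 → turn -1·90°
n=1: pose=(0,-2,W); sL=200/97, sR=40/13; mL=4540/1261, mR=20/13; mL+mR=6480/1261 → advance +1; mR−mL=-200/97 → turn -1·90°
n=2: pose=(-1,-2,N); sL=4, sR=100/37; mL=198/37, mR=50/37; mL+mR=248/37 → advance +1; mR−mL=-4 → turn -1·90°
n=3: pose=(-1,-1,E); sL=200/117, sR=40/29; mL=8140/3393, mR=20/29; mL+mR=10480/3393 → advance +1; mR−mL=-200/117 → turn -1·90°
n=4: pose=(0,-1,S); sL=50/41, sR=25/17; mL=2725/1394, mR=25/34; mL+mR=1875/697 → advance +1; mR−mL=-50/41 → turn -1·90°
n=5: pose=(0,-2,W); sL=200/97, sR=40/13; mL=4540/1261, mR=20/13; mL+mR=6480/1261 → advance +1; mR−mL=-200/97 → turn -1·90°
n=6: pose=(-1,-2,N); sL=4, sR=100/37; mL=198/37, mR=50/37; mL+mR=248/37 → advance +1; mR−mL=-4 → turn -1·90°

0 50/41 25/17 2725/1394 25/34 0 -1 S
1 200/97 40/13 4540/1261 20/13 0 -2 W
2 4 100/37 198/37 50/37 -1 -2 N
3 200/117 40/29 8140/3393 20/29 -1 -1 E
4 50/41 25/17 2725/1394 25/34 0 -1 S
5 200/97 40/13 4540/1261 20/13 0 -2 W
6 4 100/37 198/37 50/37 -1 -2 N
final -1 -1 E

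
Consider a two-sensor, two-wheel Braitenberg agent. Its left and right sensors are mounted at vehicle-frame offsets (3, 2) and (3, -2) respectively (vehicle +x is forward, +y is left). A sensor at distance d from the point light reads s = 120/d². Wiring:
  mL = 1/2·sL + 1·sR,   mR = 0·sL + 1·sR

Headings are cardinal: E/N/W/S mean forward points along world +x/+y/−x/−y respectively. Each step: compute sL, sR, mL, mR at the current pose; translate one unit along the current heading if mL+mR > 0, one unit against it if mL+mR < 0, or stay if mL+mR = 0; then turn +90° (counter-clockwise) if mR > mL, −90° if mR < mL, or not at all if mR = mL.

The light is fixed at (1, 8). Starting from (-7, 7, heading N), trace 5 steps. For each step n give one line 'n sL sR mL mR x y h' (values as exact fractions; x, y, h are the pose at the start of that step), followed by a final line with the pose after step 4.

0 15/13 3 93/26 3 -7 7 N
1 120/29 120/29 180/29 120/29 -7 8 E
2 60/17 4/3 158/51 4/3 -6 8 S
3 120/109 120/101 19140/11009 120/101 -6 7 W
4 15/13 3 93/26 3 -7 7 N
final -7 8 E

n=0: pose=(-7,7,N); sL=15/13, sR=3; mL=93/26, mR=3; mL+mR=171/26 → advance +1; mR−mL=-15/26 → turn -1·90°
n=1: pose=(-7,8,E); sL=120/29, sR=120/29; mL=180/29, mR=120/29; mL+mR=300/29 → advance +1; mR−mL=-60/29 → turn -1·90°
n=2: pose=(-6,8,S); sL=60/17, sR=4/3; mL=158/51, mR=4/3; mL+mR=226/51 → advance +1; mR−mL=-30/17 → turn -1·90°
n=3: pose=(-6,7,W); sL=120/109, sR=120/101; mL=19140/11009, mR=120/101; mL+mR=32220/11009 → advance +1; mR−mL=-60/109 → turn -1·90°
n=4: pose=(-7,7,N); sL=15/13, sR=3; mL=93/26, mR=3; mL+mR=171/26 → advance +1; mR−mL=-15/26 → turn -1·90°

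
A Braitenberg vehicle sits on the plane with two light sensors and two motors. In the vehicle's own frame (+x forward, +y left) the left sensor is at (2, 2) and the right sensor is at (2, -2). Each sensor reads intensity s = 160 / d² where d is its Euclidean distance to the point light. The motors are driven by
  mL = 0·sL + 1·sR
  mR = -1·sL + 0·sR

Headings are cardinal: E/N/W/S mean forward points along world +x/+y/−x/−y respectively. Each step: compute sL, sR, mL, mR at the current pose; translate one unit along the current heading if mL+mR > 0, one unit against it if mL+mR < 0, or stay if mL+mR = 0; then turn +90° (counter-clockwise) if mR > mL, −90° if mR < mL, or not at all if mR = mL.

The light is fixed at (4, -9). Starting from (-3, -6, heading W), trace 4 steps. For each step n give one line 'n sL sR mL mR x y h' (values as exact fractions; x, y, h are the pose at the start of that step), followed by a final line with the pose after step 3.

0 80/41 80/53 80/53 -80/41 -3 -6 W
1 160/89 160/41 160/41 -160/89 -2 -6 N
2 40/13 8 8 -40/13 -2 -5 E
3 160/13 160/53 160/53 -160/13 -1 -5 S
final -1 -4 W

n=0: pose=(-3,-6,W); sL=80/41, sR=80/53; mL=80/53, mR=-80/41; mL+mR=-960/2173 → advance -1; mR−mL=-7520/2173 → turn -1·90°
n=1: pose=(-2,-6,N); sL=160/89, sR=160/41; mL=160/41, mR=-160/89; mL+mR=7680/3649 → advance +1; mR−mL=-20800/3649 → turn -1·90°
n=2: pose=(-2,-5,E); sL=40/13, sR=8; mL=8, mR=-40/13; mL+mR=64/13 → advance +1; mR−mL=-144/13 → turn -1·90°
n=3: pose=(-1,-5,S); sL=160/13, sR=160/53; mL=160/53, mR=-160/13; mL+mR=-6400/689 → advance -1; mR−mL=-10560/689 → turn -1·90°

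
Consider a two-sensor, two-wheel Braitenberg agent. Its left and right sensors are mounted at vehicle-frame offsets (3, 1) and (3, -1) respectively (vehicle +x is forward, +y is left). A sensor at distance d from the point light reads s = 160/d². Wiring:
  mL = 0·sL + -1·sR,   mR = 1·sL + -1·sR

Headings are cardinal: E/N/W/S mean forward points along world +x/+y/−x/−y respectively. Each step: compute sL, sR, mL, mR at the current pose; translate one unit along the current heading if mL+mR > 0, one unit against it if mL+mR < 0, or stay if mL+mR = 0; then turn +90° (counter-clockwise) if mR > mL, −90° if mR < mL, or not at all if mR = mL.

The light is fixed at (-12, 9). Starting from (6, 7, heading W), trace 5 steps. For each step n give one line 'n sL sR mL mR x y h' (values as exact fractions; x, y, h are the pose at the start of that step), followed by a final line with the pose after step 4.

0 80/117 80/113 -80/113 -320/13221 6 7 W
1 32/85 160/349 -160/349 -2432/29665 7 7 S
2 40/121 20/61 -20/61 20/7381 7 8 E
3 160/293 32/73 -32/73 2304/21389 6 8 N
4 80/117 80/113 -80/113 -320/13221 6 7 W
final 7 7 S

n=0: pose=(6,7,W); sL=80/117, sR=80/113; mL=-80/113, mR=-320/13221; mL+mR=-9680/13221 → advance -1; mR−mL=80/117 → turn +1·90°
n=1: pose=(7,7,S); sL=32/85, sR=160/349; mL=-160/349, mR=-2432/29665; mL+mR=-16032/29665 → advance -1; mR−mL=32/85 → turn +1·90°
n=2: pose=(7,8,E); sL=40/121, sR=20/61; mL=-20/61, mR=20/7381; mL+mR=-2400/7381 → advance -1; mR−mL=40/121 → turn +1·90°
n=3: pose=(6,8,N); sL=160/293, sR=32/73; mL=-32/73, mR=2304/21389; mL+mR=-7072/21389 → advance -1; mR−mL=160/293 → turn +1·90°
n=4: pose=(6,7,W); sL=80/117, sR=80/113; mL=-80/113, mR=-320/13221; mL+mR=-9680/13221 → advance -1; mR−mL=80/117 → turn +1·90°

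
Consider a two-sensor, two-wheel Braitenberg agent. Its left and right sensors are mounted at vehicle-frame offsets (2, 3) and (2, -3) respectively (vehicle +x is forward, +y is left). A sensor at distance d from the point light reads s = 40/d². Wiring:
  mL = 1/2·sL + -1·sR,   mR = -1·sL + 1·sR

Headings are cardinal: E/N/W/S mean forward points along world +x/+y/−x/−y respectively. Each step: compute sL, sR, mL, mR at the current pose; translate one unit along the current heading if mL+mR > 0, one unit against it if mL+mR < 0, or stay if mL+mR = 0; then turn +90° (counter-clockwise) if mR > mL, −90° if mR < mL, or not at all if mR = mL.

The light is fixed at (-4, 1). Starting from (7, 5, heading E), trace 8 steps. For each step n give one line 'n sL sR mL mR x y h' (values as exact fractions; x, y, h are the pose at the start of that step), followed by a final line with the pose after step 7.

0 20/109 4/17 -266/1853 96/1853 7 5 E
1 8/17 8/41 28/697 -192/697 6 5 N
2 2/9 5/18 -1/6 1/18 6 4 E
3 40/61 40/169 940/10309 -4320/10309 5 4 N
4 20/73 20/61 -850/4453 240/4453 5 3 E
5 40/41 40/137 1100/5617 -3840/5617 4 3 N
6 10/29 5/13 -80/377 15/377 4 2 E
7 8/5 40/109 236/545 -672/545 3 2 N
final 3 1 E

n=0: pose=(7,5,E); sL=20/109, sR=4/17; mL=-266/1853, mR=96/1853; mL+mR=-10/109 → advance -1; mR−mL=362/1853 → turn +1·90°
n=1: pose=(6,5,N); sL=8/17, sR=8/41; mL=28/697, mR=-192/697; mL+mR=-4/17 → advance -1; mR−mL=-220/697 → turn -1·90°
n=2: pose=(6,4,E); sL=2/9, sR=5/18; mL=-1/6, mR=1/18; mL+mR=-1/9 → advance -1; mR−mL=2/9 → turn +1·90°
n=3: pose=(5,4,N); sL=40/61, sR=40/169; mL=940/10309, mR=-4320/10309; mL+mR=-20/61 → advance -1; mR−mL=-5260/10309 → turn -1·90°
n=4: pose=(5,3,E); sL=20/73, sR=20/61; mL=-850/4453, mR=240/4453; mL+mR=-10/73 → advance -1; mR−mL=1090/4453 → turn +1·90°
n=5: pose=(4,3,N); sL=40/41, sR=40/137; mL=1100/5617, mR=-3840/5617; mL+mR=-20/41 → advance -1; mR−mL=-4940/5617 → turn -1·90°
n=6: pose=(4,2,E); sL=10/29, sR=5/13; mL=-80/377, mR=15/377; mL+mR=-5/29 → advance -1; mR−mL=95/377 → turn +1·90°
n=7: pose=(3,2,N); sL=8/5, sR=40/109; mL=236/545, mR=-672/545; mL+mR=-4/5 → advance -1; mR−mL=-908/545 → turn -1·90°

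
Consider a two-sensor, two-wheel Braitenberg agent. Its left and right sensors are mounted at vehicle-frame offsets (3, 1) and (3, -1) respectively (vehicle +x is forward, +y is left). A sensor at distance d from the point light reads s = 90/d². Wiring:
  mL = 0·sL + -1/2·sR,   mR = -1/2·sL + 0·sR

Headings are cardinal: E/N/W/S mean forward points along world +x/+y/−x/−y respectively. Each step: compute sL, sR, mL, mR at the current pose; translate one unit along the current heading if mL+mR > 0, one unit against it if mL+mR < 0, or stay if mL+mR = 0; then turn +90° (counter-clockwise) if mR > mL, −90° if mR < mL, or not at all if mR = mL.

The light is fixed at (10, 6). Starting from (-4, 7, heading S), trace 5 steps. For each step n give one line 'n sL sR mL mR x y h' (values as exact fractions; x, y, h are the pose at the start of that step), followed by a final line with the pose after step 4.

0 90/173 90/229 -45/229 -45/173 -4 7 S
1 9/29 45/149 -45/298 -9/58 -4 8 W
2 90/221 90/169 -45/169 -45/221 -3 8 N
3 45/128 9/26 -9/52 -45/256 -3 7 W
4 18/37 90/137 -45/137 -9/37 -2 7 N
final -2 6 W

n=0: pose=(-4,7,S); sL=90/173, sR=90/229; mL=-45/229, mR=-45/173; mL+mR=-18090/39617 → advance -1; mR−mL=-2520/39617 → turn -1·90°
n=1: pose=(-4,8,W); sL=9/29, sR=45/149; mL=-45/298, mR=-9/58; mL+mR=-1323/4321 → advance -1; mR−mL=-18/4321 → turn -1·90°
n=2: pose=(-3,8,N); sL=90/221, sR=90/169; mL=-45/169, mR=-45/221; mL+mR=-1350/2873 → advance -1; mR−mL=180/2873 → turn +1·90°
n=3: pose=(-3,7,W); sL=45/128, sR=9/26; mL=-9/52, mR=-45/256; mL+mR=-1161/3328 → advance -1; mR−mL=-9/3328 → turn -1·90°
n=4: pose=(-2,7,N); sL=18/37, sR=90/137; mL=-45/137, mR=-9/37; mL+mR=-2898/5069 → advance -1; mR−mL=432/5069 → turn +1·90°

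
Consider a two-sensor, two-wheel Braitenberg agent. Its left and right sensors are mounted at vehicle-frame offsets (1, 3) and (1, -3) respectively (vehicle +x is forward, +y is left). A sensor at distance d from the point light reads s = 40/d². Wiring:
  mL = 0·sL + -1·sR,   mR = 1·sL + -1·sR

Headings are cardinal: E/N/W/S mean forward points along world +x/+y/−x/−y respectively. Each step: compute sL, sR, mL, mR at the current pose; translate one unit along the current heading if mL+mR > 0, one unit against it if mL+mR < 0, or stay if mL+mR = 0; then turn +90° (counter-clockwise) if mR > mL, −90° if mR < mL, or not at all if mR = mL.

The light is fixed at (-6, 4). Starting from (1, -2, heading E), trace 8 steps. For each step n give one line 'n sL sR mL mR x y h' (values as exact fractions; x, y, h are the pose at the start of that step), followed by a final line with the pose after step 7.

n=0: pose=(1,-2,E); sL=40/73, sR=8/29; mL=-8/29, mR=576/2117; mL+mR=-8/2117 → advance -1; mR−mL=40/73 → turn +1·90°
n=1: pose=(0,-2,N); sL=20/17, sR=20/53; mL=-20/53, mR=720/901; mL+mR=380/901 → advance +1; mR−mL=20/17 → turn +1·90°
n=2: pose=(0,-1,W); sL=40/89, sR=40/29; mL=-40/29, mR=-2400/2581; mL+mR=-5960/2581 → advance -1; mR−mL=40/89 → turn +1·90°
n=3: pose=(1,-1,S); sL=5/17, sR=10/13; mL=-10/13, mR=-105/221; mL+mR=-275/221 → advance -1; mR−mL=5/17 → turn +1·90°
n=4: pose=(1,0,E); sL=8/13, sR=40/113; mL=-40/113, mR=384/1469; mL+mR=-136/1469 → advance -1; mR−mL=8/13 → turn +1·90°
n=5: pose=(0,0,N); sL=20/9, sR=4/9; mL=-4/9, mR=16/9; mL+mR=4/3 → advance +1; mR−mL=20/9 → turn +1·90°
n=6: pose=(0,1,W); sL=40/61, sR=8/5; mL=-8/5, mR=-288/305; mL+mR=-776/305 → advance -1; mR−mL=40/61 → turn +1·90°
n=7: pose=(1,1,S); sL=10/29, sR=5/4; mL=-5/4, mR=-105/116; mL+mR=-125/58 → advance -1; mR−mL=10/29 → turn +1·90°

0 40/73 8/29 -8/29 576/2117 1 -2 E
1 20/17 20/53 -20/53 720/901 0 -2 N
2 40/89 40/29 -40/29 -2400/2581 0 -1 W
3 5/17 10/13 -10/13 -105/221 1 -1 S
4 8/13 40/113 -40/113 384/1469 1 0 E
5 20/9 4/9 -4/9 16/9 0 0 N
6 40/61 8/5 -8/5 -288/305 0 1 W
7 10/29 5/4 -5/4 -105/116 1 1 S
final 1 2 E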